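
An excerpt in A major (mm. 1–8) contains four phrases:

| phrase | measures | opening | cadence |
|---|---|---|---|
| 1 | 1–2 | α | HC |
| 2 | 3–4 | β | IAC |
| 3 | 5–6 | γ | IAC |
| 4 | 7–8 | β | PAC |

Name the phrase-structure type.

Four phrases in two halves: the first half (mm. 1-4) ends with an imperfect authentic cadence, the second (mm. 5-8) with a perfect authentic cadence — a large antecedent–consequent pair, i.e. a double period.
Phrase 3 begins with different material from phrase 1, making it contrasting.

contrasting double period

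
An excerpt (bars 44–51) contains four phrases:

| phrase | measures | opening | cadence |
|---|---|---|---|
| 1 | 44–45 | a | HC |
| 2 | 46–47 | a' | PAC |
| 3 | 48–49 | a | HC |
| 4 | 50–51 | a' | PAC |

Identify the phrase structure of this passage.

repeated period

The cadence pattern HC–PAC–HC–PAC is weak–strong twice, and phrases 3–4 restate phrases 1–2: a period heard twice, not a double period (which would end weakly at phrase 2).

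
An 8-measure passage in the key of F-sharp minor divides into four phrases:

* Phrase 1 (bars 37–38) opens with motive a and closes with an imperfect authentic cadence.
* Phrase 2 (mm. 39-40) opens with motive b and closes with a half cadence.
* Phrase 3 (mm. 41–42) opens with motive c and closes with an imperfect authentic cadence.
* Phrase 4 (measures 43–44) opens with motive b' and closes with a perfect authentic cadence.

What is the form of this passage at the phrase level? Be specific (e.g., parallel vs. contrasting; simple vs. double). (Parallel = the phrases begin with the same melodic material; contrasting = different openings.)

Four phrases in two halves: the first half (bars 37–40) ends with a half cadence, the second (mm. 41-44) with a perfect authentic cadence — a large antecedent–consequent pair, i.e. a double period.
Phrase 3 begins with different material from phrase 1, making it contrasting.

contrasting double period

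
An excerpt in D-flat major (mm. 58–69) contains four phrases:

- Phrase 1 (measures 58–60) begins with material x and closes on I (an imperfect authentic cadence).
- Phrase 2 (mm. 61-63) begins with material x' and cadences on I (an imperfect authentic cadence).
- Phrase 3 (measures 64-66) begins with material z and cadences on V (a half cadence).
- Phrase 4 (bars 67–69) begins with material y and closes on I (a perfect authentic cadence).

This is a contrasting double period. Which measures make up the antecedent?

measures 58–63

In a double period the first pair of phrases (ending imperfect authentic cadence) is the large antecedent and the second pair (ending perfect authentic cadence) is the large consequent; the antecedent is measures 58–63.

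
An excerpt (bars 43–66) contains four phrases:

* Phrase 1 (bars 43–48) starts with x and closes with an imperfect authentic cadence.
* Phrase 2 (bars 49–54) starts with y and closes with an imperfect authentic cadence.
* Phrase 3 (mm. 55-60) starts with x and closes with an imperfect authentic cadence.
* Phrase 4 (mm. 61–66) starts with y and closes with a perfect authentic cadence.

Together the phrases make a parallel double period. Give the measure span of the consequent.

measures 55–66

In a double period the first pair of phrases (ending imperfect authentic cadence) is the large antecedent and the second pair (ending perfect authentic cadence) is the large consequent; the consequent is measures 55–66.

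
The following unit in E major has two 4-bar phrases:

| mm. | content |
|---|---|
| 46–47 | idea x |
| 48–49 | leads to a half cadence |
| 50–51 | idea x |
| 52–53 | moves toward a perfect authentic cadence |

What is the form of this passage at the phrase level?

Phrase 1 ends with a half cadence (weaker) and phrase 2 with a perfect authentic cadence (stronger): antecedent + consequent = a period.
The two phrases open with the same material (x / x), so the period is parallel.

parallel period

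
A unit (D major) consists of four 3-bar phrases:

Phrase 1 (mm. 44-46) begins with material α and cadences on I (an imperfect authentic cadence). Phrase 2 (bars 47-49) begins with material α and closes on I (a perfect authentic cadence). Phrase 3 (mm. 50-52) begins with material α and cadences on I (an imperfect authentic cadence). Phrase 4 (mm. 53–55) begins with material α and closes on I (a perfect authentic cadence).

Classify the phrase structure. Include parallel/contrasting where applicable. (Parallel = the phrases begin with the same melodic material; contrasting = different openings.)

The cadence pattern IAC–PAC–IAC–PAC is weak–strong twice, and phrases 3–4 restate phrases 1–2: a period heard twice, not a double period (which would end weakly at phrase 2).

repeated period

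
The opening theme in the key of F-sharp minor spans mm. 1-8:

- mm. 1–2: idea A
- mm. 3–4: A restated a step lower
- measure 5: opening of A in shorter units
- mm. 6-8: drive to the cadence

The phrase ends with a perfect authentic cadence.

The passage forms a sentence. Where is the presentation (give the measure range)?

The presentation of a sentence is the basic idea (mm. 1–2) plus its repetition (measures 3-4); the presentation is therefore measures 1–4.

measures 1–4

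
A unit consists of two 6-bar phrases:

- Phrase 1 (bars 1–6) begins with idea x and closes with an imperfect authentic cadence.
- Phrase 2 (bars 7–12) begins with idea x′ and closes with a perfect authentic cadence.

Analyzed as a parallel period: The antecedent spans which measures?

measures 1–6

The antecedent is the phrase ending with the weaker cadence (imperfect authentic cadence, phrase 1) and the consequent the one ending more conclusively (perfect authentic cadence, phrase 2); the antecedent is mm. 1–6.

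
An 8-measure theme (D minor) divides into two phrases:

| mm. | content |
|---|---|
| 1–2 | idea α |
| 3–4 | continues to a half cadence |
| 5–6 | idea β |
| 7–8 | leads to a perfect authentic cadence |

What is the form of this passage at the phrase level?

contrasting period

Phrase 1 ends with a half cadence (weaker) and phrase 2 with a perfect authentic cadence (stronger): antecedent + consequent = a period.
The two phrases open with different material (α / β), so the period is contrasting.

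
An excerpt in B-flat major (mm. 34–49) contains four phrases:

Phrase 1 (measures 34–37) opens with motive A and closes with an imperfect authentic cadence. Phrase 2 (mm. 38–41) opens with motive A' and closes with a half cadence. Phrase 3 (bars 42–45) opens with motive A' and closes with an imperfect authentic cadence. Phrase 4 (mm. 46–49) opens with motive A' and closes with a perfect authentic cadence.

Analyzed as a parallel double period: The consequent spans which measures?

measures 42–49

In a double period the four phrases pair into a large antecedent (phrases 1–2, ending half cadence) and a large consequent (phrases 3–4, ending perfect authentic cadence). The consequent spans bars 42–49.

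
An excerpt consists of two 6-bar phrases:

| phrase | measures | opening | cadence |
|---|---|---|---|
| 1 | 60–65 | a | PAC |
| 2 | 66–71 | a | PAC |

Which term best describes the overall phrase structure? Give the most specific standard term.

Both phrases have the same opening (a) and the same cadence (perfect authentic cadence): the second is a restatement, not a consequent, so this is a repeated phrase rather than a period.

repeated phrase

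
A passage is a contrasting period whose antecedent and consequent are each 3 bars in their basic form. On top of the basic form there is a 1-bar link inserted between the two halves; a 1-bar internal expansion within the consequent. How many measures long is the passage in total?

8 measures

Basic contrasting period: 3 + 3 = 6 bars.
6 (basic form) + 1 (link) + 1 (internal expansion) = 8.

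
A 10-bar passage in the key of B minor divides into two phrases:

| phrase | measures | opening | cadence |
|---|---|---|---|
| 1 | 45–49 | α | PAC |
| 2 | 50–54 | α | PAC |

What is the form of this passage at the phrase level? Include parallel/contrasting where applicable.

repeated phrase

Both phrases have the same opening (α) and the same cadence (perfect authentic cadence): the second is a restatement, not a consequent, so this is a repeated phrase rather than a period.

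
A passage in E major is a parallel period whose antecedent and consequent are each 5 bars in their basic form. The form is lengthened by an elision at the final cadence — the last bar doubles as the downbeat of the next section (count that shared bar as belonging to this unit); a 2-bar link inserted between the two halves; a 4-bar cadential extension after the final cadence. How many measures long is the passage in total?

16 measures

Basic parallel period: 5 + 5 = 10 bars.
10 (basic form) + 2 (link) + 4 (cadential extension) = 16.
The elision shares a bar with the next section but does not change this unit's count.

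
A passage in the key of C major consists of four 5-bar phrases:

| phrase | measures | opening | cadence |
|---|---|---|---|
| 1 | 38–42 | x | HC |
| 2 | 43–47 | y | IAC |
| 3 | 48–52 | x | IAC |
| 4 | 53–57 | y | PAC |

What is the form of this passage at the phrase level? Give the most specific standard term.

Four phrases in two halves: the first half (mm. 38–47) ends with an imperfect authentic cadence, the second (measures 48-57) with a perfect authentic cadence — a large antecedent–consequent pair, i.e. a double period.
Phrase 3 begins with the same material as phrase 1, making it parallel.

parallel double period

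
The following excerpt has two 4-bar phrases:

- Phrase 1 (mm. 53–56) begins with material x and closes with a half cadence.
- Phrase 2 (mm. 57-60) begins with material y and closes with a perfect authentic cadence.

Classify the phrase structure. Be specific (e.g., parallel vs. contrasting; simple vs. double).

Phrase 1 ends with a half cadence (weaker) and phrase 2 with a perfect authentic cadence (stronger): antecedent + consequent = a period.
The two phrases open with different material (x / y), so the period is contrasting.

contrasting period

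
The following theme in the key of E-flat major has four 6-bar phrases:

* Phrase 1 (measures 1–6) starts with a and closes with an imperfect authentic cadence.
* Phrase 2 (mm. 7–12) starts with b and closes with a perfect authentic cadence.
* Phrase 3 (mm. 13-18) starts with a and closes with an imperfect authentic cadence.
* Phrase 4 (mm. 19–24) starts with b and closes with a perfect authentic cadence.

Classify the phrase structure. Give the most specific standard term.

repeated period

The cadence pattern IAC–PAC–IAC–PAC is weak–strong twice, and phrases 3–4 restate phrases 1–2: a period heard twice, not a double period (which would end weakly at phrase 2).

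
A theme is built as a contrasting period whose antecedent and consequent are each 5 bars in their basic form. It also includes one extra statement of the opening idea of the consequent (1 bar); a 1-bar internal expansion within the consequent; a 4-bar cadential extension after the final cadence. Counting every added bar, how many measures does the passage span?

16 measures

Basic contrasting period: 5 + 5 = 10 bars.
10 (basic form) + 1 (extra statement) + 1 (internal expansion) + 4 (cadential extension) = 16.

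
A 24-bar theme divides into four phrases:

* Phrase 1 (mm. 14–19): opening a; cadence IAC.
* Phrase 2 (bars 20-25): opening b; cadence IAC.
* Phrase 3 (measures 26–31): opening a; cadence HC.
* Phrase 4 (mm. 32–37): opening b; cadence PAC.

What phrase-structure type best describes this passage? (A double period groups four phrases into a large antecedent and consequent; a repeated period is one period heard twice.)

Four phrases in two halves: the first half (bars 14–25) ends with an imperfect authentic cadence, the second (bars 26–37) with a perfect authentic cadence — a large antecedent–consequent pair, i.e. a double period.
Phrase 3 begins with the same material as phrase 1, making it parallel.

parallel double period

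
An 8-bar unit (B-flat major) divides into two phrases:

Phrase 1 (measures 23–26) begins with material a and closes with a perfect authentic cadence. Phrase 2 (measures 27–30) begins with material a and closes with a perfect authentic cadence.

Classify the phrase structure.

repeated phrase

Both phrases have the same opening (a) and the same cadence (perfect authentic cadence): the second is a restatement, not a consequent, so this is a repeated phrase rather than a period.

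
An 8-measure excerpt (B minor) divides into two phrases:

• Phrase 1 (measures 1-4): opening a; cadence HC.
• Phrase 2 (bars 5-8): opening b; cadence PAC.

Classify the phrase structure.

contrasting period

Phrase 1 ends with a half cadence (weaker) and phrase 2 with a perfect authentic cadence (stronger): antecedent + consequent = a period.
The two phrases open with different material (a / b), so the period is contrasting.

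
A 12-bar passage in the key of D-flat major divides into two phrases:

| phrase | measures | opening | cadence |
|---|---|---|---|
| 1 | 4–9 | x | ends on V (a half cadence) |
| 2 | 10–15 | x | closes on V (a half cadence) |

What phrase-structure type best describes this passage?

Both phrases have the same opening (x) and the same cadence (half cadence): the second is a restatement, not a consequent, so this is a repeated phrase rather than a period.

repeated phrase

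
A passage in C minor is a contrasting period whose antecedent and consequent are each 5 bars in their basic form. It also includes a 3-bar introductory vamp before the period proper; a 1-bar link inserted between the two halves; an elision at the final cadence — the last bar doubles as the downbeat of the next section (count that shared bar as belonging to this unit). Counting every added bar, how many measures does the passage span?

Basic contrasting period: 5 + 5 = 10 bars.
10 (basic form) + 3 (introduction) + 1 (link) = 14.
The elision shares a bar with the next section but does not change this unit's count.

14 measures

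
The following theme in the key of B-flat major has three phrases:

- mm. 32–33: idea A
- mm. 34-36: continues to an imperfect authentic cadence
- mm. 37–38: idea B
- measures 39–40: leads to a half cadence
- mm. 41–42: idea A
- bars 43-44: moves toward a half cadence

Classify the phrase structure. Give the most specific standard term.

The final phrase closes with a half cadence, which is not stronger than the preceding half cadence; the 3 phrases lack an overall antecedent–consequent design and so form a phrase group.

phrase group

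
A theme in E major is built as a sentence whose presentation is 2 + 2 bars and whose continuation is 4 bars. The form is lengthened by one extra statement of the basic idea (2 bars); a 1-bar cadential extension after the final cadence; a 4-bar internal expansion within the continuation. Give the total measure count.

15 measures

Basic sentence: 2 + 2 + 4 = 8 bars.
8 (basic form) + 2 (extra statement) + 1 (cadential extension) + 4 (internal expansion) = 15.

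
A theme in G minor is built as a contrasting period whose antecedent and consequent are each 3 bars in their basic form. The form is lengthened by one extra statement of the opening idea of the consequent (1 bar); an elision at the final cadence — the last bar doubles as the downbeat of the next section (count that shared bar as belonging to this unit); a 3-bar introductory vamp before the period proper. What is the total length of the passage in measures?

10 measures

Basic contrasting period: 3 + 3 = 6 bars.
6 (basic form) + 1 (extra statement) + 3 (introduction) = 10.
The elision shares a bar with the next section but does not change this unit's count.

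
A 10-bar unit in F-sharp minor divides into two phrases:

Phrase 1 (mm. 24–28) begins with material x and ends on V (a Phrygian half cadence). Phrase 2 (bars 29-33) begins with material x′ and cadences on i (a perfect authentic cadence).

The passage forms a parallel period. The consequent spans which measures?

measures 29–33

The antecedent is the phrase ending with the weaker cadence (Phrygian half cadence, phrase 1) and the consequent the one ending more conclusively (perfect authentic cadence, phrase 2); the consequent is measures 29–33.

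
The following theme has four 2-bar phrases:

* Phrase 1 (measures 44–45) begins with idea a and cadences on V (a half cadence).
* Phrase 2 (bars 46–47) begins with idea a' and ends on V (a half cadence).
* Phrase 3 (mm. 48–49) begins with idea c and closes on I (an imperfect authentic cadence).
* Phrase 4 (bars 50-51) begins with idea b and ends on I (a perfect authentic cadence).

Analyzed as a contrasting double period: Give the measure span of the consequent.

In a double period the four phrases pair into a large antecedent (phrases 1–2, ending half cadence) and a large consequent (phrases 3–4, ending perfect authentic cadence). The consequent spans mm. 48–51.

measures 48–51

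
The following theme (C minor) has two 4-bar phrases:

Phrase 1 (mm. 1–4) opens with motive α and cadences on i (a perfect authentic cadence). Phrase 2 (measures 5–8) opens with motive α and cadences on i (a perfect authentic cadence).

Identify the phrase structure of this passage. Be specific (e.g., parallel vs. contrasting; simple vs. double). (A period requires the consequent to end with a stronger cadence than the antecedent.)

Both phrases have the same opening (α) and the same cadence (perfect authentic cadence): the second is a restatement, not a consequent, so this is a repeated phrase rather than a period.

repeated phrase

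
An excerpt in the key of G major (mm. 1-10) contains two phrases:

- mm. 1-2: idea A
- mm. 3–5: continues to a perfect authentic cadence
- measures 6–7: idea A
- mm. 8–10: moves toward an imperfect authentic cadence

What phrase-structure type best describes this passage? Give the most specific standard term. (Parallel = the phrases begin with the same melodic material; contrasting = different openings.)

phrase group

The second phrase closes with an imperfect authentic cadence, which is not stronger than the first phrase's perfect authentic cadence; without a weak→strong cadential pair there is no antecedent–consequent relationship, so this is a phrase group rather than a period.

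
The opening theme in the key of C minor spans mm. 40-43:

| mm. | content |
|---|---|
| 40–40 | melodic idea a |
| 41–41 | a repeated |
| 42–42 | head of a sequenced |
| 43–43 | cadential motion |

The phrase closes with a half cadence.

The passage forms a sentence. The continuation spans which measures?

measures 42–43

After the presentation (bars 40–41), the continuation covers the fragmentation through the cadence: measures 42–43.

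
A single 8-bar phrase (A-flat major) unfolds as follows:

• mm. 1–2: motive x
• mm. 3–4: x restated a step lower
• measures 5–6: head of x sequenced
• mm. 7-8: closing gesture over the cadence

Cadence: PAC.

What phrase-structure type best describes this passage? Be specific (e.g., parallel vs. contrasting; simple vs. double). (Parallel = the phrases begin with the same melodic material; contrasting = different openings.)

sentence

Basic idea (mm. 1-2) + its repetition (bars 3-4) form the presentation; fragmentation and cadence (bars 5–8) form the continuation — the 8-bar whole is a sentence.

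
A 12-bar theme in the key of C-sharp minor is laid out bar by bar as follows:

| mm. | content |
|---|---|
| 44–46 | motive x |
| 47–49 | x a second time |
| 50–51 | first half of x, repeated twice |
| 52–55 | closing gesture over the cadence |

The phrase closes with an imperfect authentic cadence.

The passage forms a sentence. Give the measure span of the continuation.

measures 50–55

After the presentation (bars 44–49), the continuation covers the fragmentation through the cadence: measures 50-55.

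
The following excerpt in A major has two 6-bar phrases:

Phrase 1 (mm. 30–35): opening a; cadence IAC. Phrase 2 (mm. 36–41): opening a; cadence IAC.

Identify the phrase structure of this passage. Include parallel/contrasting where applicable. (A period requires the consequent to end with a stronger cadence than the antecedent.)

repeated phrase

Both phrases have the same opening (a) and the same cadence (imperfect authentic cadence): the second is a restatement, not a consequent, so this is a repeated phrase rather than a period.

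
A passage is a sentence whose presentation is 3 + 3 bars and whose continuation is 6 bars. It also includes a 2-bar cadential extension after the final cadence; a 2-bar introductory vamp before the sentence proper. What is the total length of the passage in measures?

Basic sentence: 3 + 3 + 6 = 12 bars.
12 (basic form) + 2 (cadential extension) + 2 (introduction) = 16.

16 measures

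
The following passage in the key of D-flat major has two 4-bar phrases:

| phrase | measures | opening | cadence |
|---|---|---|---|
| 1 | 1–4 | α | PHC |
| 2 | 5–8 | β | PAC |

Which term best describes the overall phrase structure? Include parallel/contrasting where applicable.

Phrase 1 ends with a Phrygian half cadence (weaker) and phrase 2 with a perfect authentic cadence (stronger): antecedent + consequent = a period.
The two phrases open with different material (α / β), so the period is contrasting.

contrasting period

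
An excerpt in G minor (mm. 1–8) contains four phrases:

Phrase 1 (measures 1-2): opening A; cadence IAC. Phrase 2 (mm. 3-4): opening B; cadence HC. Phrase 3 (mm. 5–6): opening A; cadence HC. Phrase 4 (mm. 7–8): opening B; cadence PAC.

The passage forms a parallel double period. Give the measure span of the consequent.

measures 5–8

In a double period the four phrases pair into a large antecedent (phrases 1–2, ending half cadence) and a large consequent (phrases 3–4, ending perfect authentic cadence). The consequent spans measures 5–8.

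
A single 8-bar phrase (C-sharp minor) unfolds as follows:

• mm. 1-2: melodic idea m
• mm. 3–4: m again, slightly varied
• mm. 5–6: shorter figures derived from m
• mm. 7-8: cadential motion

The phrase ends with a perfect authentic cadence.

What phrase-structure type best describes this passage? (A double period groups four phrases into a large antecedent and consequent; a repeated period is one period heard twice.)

sentence

Basic idea (mm. 1–2) + its repetition (bars 3-4) form the presentation; fragmentation and cadence (bars 5–8) form the continuation — the 8-bar whole is a sentence.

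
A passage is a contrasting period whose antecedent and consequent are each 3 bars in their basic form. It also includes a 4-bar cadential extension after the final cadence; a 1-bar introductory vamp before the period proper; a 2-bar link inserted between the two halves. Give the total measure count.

13 measures

Basic contrasting period: 3 + 3 = 6 bars.
6 (basic form) + 4 (cadential extension) + 1 (introduction) + 2 (link) = 13.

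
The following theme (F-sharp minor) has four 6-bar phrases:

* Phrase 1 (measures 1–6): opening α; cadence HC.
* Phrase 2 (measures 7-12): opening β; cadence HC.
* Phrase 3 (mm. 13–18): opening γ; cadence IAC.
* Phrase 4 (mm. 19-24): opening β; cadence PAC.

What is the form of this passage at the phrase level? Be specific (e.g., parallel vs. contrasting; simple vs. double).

Four phrases in two halves: the first half (measures 1-12) ends with a half cadence, the second (bars 13–24) with a perfect authentic cadence — a large antecedent–consequent pair, i.e. a double period.
Phrase 3 begins with different material from phrase 1, making it contrasting.

contrasting double period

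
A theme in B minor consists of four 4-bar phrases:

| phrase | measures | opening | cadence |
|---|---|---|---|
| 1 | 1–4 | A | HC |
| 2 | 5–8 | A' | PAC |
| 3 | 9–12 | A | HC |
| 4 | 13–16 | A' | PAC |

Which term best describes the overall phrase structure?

The cadence pattern HC–PAC–HC–PAC is weak–strong twice, and phrases 3–4 restate phrases 1–2: a period heard twice, not a double period (which would end weakly at phrase 2).

repeated period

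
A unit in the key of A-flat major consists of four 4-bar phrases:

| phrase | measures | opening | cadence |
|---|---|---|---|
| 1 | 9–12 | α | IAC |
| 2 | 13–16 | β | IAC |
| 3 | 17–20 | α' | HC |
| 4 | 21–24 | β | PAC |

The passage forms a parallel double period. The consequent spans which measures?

In a double period the four phrases pair into a large antecedent (phrases 1–2, ending imperfect authentic cadence) and a large consequent (phrases 3–4, ending perfect authentic cadence). The consequent spans mm. 17–24.

measures 17–24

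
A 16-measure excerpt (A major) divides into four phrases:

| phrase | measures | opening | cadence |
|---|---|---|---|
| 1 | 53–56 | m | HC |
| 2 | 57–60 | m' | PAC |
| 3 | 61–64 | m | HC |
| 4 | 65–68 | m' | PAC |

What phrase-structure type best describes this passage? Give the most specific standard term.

The cadence pattern HC–PAC–HC–PAC is weak–strong twice, and phrases 3–4 restate phrases 1–2: a period heard twice, not a double period (which would end weakly at phrase 2).

repeated period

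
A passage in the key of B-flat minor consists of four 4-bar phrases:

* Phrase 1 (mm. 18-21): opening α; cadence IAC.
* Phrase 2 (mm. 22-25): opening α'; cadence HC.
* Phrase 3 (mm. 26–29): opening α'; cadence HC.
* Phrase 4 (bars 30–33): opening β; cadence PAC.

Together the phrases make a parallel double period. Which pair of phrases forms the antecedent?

phrases 1 and 2

In a double period the first pair of phrases (ending half cadence) is the large antecedent and the second pair (ending perfect authentic cadence) is the large consequent; the antecedent is phrases 1 and 2.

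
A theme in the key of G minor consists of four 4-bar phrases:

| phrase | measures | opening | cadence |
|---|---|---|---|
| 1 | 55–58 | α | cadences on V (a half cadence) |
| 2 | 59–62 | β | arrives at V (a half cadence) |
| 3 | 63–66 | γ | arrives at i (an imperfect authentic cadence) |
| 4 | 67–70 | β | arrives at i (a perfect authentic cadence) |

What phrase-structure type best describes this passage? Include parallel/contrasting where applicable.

contrasting double period

Four phrases in two halves: the first half (bars 55–62) ends with a half cadence, the second (mm. 63–70) with a perfect authentic cadence — a large antecedent–consequent pair, i.e. a double period.
Phrase 3 begins with different material from phrase 1, making it contrasting.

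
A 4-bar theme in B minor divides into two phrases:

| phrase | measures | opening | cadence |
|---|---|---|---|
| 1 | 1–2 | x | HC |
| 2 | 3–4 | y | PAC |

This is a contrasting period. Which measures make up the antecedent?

measures 1–2

The phrase ending with the weaker cadence (half cadence) is the antecedent; the one ending more conclusively (perfect authentic cadence) is the consequent. The antecedent is measures 1–2.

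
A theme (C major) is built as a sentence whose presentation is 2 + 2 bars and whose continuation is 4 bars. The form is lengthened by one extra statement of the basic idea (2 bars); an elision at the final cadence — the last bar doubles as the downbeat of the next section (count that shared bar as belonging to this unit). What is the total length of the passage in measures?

Basic sentence: 2 + 2 + 4 = 8 bars.
8 (basic form) + 2 (extra statement) = 10.
The elision shares a bar with the next section but does not change this unit's count.

10 measures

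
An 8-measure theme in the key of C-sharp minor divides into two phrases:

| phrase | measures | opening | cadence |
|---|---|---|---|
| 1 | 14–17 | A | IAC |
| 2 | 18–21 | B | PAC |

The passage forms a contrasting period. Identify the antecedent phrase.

phrase 1

The phrase ending with the weaker cadence (imperfect authentic cadence) is the antecedent; the one ending more conclusively (perfect authentic cadence) is the consequent. The antecedent is phrase 1.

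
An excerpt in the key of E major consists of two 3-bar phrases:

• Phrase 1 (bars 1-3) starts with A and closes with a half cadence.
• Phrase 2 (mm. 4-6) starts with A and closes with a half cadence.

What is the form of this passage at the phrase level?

Both phrases have the same opening (A) and the same cadence (half cadence): the second is a restatement, not a consequent, so this is a repeated phrase rather than a period.

repeated phrase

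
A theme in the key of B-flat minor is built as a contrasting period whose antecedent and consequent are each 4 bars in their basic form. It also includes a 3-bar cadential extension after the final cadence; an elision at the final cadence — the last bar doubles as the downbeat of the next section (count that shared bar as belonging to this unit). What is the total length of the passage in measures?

11 measures

Basic contrasting period: 4 + 4 = 8 bars.
8 (basic form) + 3 (cadential extension) = 11.
The elision shares a bar with the next section but does not change this unit's count.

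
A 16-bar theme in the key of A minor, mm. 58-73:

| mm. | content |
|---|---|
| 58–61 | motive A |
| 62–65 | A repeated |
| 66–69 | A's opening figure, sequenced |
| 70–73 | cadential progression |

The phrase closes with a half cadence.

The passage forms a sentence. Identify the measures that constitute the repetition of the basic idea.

measures 62–65

The presentation of a sentence is the basic idea (measures 58-61) plus its repetition (mm. 62-65); the repetition of the basic idea is therefore mm. 62-65.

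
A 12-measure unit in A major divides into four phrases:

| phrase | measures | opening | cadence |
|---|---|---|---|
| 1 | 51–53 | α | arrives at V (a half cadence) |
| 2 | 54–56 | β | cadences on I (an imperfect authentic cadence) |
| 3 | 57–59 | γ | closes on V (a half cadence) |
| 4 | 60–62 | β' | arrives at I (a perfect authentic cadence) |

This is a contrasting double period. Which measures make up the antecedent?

measures 51–56

In a double period the first pair of phrases (ending imperfect authentic cadence) is the large antecedent and the second pair (ending perfect authentic cadence) is the large consequent; the antecedent is measures 51–56.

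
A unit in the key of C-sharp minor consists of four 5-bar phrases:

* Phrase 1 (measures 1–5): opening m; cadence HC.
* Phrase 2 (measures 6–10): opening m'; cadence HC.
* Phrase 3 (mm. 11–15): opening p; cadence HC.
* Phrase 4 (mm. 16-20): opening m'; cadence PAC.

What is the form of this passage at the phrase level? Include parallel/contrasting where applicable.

Four phrases in two halves: the first half (mm. 1–10) ends with a half cadence, the second (mm. 11-20) with a perfect authentic cadence — a large antecedent–consequent pair, i.e. a double period.
Phrase 3 begins with different material from phrase 1, making it contrasting.

contrasting double period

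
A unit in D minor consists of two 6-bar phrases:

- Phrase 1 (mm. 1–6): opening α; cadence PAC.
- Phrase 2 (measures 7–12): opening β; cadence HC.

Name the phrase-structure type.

The second phrase closes with a half cadence, which is not stronger than the first phrase's perfect authentic cadence; without a weak→strong cadential pair there is no antecedent–consequent relationship, so this is a phrase group rather than a period.

phrase group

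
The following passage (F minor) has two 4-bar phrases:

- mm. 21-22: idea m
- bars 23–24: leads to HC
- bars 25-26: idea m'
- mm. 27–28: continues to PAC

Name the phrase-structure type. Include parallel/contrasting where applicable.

parallel period

Phrase 1 ends with a half cadence (weaker) and phrase 2 with a perfect authentic cadence (stronger): antecedent + consequent = a period.
The two phrases open with the same material (m / m'), so the period is parallel.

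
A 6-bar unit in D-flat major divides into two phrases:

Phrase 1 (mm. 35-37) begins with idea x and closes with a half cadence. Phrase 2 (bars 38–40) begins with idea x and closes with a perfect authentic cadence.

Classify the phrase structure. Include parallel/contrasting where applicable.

parallel period

Phrase 1 ends with a half cadence (weaker) and phrase 2 with a perfect authentic cadence (stronger): antecedent + consequent = a period.
The two phrases open with the same material (x / x), so the period is parallel.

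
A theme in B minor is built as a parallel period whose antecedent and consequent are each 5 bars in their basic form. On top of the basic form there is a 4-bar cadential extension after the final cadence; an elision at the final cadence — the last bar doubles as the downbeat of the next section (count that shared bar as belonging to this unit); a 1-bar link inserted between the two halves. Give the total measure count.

15 measures

Basic parallel period: 5 + 5 = 10 bars.
10 (basic form) + 4 (cadential extension) + 1 (link) = 15.
The elision shares a bar with the next section but does not change this unit's count.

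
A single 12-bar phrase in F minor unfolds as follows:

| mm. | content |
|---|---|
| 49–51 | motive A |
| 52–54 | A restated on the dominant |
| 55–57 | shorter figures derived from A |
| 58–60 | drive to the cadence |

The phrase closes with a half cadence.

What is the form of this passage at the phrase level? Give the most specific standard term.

sentence

Basic idea (bars 49-51) + its repetition (mm. 52–54) form the presentation; fragmentation and cadence (measures 55-60) form the continuation — the 12-bar whole is a sentence.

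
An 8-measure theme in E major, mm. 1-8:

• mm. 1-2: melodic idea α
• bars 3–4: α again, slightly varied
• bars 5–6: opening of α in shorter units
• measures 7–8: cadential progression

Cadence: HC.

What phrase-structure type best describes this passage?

sentence

Basic idea (bars 1-2) + its repetition (mm. 3–4) form the presentation; fragmentation and cadence (bars 5-8) form the continuation — the 8-bar whole is a sentence.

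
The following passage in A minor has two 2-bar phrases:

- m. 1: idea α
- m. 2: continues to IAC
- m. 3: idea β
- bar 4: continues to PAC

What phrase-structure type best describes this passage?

Phrase 1 ends with an imperfect authentic cadence (weaker) and phrase 2 with a perfect authentic cadence (stronger): antecedent + consequent = a period.
The two phrases open with different material (α / β), so the period is contrasting.

contrasting period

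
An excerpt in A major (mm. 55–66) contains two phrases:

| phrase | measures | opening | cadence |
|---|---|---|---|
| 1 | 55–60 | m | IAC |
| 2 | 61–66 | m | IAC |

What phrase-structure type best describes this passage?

repeated phrase

Both phrases have the same opening (m) and the same cadence (imperfect authentic cadence): the second is a restatement, not a consequent, so this is a repeated phrase rather than a period.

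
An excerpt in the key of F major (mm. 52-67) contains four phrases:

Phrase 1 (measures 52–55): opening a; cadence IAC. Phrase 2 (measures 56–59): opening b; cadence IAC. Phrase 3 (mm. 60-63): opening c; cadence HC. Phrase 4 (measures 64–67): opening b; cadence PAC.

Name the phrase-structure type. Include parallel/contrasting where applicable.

Four phrases in two halves: the first half (mm. 52–59) ends with an imperfect authentic cadence, the second (mm. 60-67) with a perfect authentic cadence — a large antecedent–consequent pair, i.e. a double period.
Phrase 3 begins with different material from phrase 1, making it contrasting.

contrasting double period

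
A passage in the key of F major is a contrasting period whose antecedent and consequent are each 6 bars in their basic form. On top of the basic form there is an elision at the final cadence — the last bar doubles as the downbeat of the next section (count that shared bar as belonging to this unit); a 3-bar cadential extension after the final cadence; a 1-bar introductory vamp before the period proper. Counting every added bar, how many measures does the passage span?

16 measures

Basic contrasting period: 6 + 6 = 12 bars.
12 (basic form) + 3 (cadential extension) + 1 (introduction) = 16.
The elision shares a bar with the next section but does not change this unit's count.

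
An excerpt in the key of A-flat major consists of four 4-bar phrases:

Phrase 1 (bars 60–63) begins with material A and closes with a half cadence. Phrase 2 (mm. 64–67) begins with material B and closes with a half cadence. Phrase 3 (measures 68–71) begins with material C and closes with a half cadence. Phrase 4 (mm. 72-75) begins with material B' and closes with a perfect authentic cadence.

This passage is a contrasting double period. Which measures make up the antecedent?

measures 60–67

In a double period the four phrases pair into a large antecedent (phrases 1–2, ending half cadence) and a large consequent (phrases 3–4, ending perfect authentic cadence). The antecedent spans mm. 60-67.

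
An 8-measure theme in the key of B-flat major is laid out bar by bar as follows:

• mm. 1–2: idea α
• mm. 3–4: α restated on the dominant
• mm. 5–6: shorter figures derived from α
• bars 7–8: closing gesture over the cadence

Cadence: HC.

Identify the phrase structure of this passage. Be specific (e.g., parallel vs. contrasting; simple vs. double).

Basic idea (mm. 1–2) + its repetition (bars 3-4) form the presentation; fragmentation and cadence (mm. 5–8) form the continuation — the 8-bar whole is a sentence.

sentence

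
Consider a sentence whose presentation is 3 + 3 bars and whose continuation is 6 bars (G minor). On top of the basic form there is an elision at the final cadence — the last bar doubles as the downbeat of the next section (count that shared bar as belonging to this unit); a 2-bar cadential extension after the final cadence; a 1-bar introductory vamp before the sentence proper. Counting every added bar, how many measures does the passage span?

15 measures

Basic sentence: 3 + 3 + 6 = 12 bars.
12 (basic form) + 2 (cadential extension) + 1 (introduction) = 15.
The elision shares a bar with the next section but does not change this unit's count.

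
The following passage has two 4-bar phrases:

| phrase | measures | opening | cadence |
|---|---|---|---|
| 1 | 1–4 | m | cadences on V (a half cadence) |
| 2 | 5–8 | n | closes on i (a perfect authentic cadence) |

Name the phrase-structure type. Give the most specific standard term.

Phrase 1 ends with a half cadence (weaker) and phrase 2 with a perfect authentic cadence (stronger): antecedent + consequent = a period.
The two phrases open with different material (m / n), so the period is contrasting.

contrasting period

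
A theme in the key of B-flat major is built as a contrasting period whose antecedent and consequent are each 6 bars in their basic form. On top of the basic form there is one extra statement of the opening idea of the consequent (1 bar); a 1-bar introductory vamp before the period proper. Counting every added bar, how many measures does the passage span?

14 measures

Basic contrasting period: 6 + 6 = 12 bars.
12 (basic form) + 1 (extra statement) + 1 (introduction) = 14.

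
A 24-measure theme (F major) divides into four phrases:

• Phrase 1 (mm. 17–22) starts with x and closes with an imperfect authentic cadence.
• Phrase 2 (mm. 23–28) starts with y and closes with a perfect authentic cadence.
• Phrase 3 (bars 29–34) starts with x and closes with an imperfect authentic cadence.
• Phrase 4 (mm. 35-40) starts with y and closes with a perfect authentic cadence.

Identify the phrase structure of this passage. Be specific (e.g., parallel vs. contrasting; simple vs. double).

repeated period

The cadence pattern IAC–PAC–IAC–PAC is weak–strong twice, and phrases 3–4 restate phrases 1–2: a period heard twice, not a double period (which would end weakly at phrase 2).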